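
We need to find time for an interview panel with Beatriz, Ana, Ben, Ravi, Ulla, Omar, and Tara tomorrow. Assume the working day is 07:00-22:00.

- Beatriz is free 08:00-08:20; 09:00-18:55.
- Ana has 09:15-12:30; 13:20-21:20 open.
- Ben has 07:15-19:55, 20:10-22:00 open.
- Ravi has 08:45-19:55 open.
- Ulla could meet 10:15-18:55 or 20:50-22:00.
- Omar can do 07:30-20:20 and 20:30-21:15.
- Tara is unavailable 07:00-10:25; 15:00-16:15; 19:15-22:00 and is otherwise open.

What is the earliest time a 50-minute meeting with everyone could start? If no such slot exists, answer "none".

10:25

Beatriz free: 08:00-08:20, 09:00-18:55.
Ana free: 09:15-12:30, 13:20-21:20.
Ben free: 07:15-19:55, 20:10-22:00.
Ravi free: 08:45-19:55.
Ulla free: 10:15-18:55, 20:50-22:00.
Omar free: 07:30-20:20, 20:30-21:15.
Tara free: 10:25-15:00, 16:15-19:15 (invert busy blocks within the working day).
Beatriz ∩ Ana: 09:15-12:30, 13:20-18:55.
Beatriz ∩ Ana ∩ Ben: 09:15-12:30, 13:20-18:55.
Beatriz ∩ Ana ∩ Ben ∩ Ravi: 09:15-12:30, 13:20-18:55.
Beatriz ∩ Ana ∩ Ben ∩ Ravi ∩ Ulla: 10:15-12:30, 13:20-18:55.
Beatriz ∩ Ana ∩ Ben ∩ Ravi ∩ Ulla ∩ Omar: 10:15-12:30, 13:20-18:55.
Beatriz ∩ Ana ∩ Ben ∩ Ravi ∩ Ulla ∩ Omar ∩ Tara: 10:25-12:30, 13:20-15:00, 16:15-18:55.
Those are the intersection windows.
The first common window of at least 50 minutes is 10:25-12:30, so the earliest start is 10:25.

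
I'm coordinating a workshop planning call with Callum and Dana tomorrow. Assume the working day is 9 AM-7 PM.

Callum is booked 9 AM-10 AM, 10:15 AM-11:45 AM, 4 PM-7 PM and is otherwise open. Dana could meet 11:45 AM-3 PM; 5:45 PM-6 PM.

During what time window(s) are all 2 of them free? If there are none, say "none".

11:45-15:00

Callum free: 10:00-10:15, 11:45-16:00 (invert busy blocks within the working day).
Dana free: 11:45-15:00, 17:45-18:00.
Callum ∩ Dana: 11:45-15:00.
Those are the intersection windows.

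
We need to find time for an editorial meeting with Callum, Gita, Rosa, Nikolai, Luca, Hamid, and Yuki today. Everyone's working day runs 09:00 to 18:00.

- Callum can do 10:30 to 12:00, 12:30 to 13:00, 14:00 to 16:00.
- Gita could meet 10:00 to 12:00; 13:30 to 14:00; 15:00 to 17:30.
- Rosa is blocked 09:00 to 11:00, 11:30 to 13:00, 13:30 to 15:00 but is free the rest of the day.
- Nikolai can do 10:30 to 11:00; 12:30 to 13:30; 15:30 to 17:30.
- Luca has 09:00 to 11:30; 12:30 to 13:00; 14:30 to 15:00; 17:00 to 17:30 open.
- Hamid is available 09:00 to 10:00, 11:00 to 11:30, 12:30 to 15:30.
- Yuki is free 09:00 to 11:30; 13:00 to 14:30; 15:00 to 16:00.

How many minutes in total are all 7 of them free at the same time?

0

Callum free: 10:30-12:00, 12:30-13:00, 14:00-16:00.
Gita free: 10:00-12:00, 13:30-14:00, 15:00-17:30.
Rosa free: 11:00-11:30, 13:00-13:30, 15:00-18:00 (invert busy blocks within the working day).
Nikolai free: 10:30-11:00, 12:30-13:30, 15:30-17:30.
Luca free: 09:00-11:30, 12:30-13:00, 14:30-15:00, 17:00-17:30.
Hamid free: 09:00-10:00, 11:00-11:30, 12:30-15:30.
Yuki free: 09:00-11:30, 13:00-14:30, 15:00-16:00.
Callum ∩ Gita: 10:30-12:00, 15:00-16:00.
Callum ∩ Gita ∩ Rosa: 11:00-11:30, 15:00-16:00.
Callum ∩ Gita ∩ Rosa ∩ Nikolai: 15:30-16:00.
Callum ∩ Gita ∩ Rosa ∩ Nikolai ∩ Luca: ∅.
Callum ∩ Gita ∩ Rosa ∩ Nikolai ∩ Luca ∩ Hamid: ∅.
Callum ∩ Gita ∩ Rosa ∩ Nikolai ∩ Luca ∩ Hamid ∩ Yuki: ∅.
There is no time when everyone is free.
There is no common window, so the total is 0 minutes.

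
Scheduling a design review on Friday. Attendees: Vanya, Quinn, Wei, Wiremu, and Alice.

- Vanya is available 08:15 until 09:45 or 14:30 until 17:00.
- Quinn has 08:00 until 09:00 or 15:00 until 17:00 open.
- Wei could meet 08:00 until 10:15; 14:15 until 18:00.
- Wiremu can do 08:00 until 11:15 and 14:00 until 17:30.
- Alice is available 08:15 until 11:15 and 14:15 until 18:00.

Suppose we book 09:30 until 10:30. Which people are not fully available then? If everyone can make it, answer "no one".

Quinn, Vanya, Wei

Vanya: not fully free for 09:30-10:30. Quinn: not fully free for 09:30-10:30. Wei: not fully free for 09:30-10:30. Wiremu: free for 09:30-10:30. Alice: free for 09:30-10:30.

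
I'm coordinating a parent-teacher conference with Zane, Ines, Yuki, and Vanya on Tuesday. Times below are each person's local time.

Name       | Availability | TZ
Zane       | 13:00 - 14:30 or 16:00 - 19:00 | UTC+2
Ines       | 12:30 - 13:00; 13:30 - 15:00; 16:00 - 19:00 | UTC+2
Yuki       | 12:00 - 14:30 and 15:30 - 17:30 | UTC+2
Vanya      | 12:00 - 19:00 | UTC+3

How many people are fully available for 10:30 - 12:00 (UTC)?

2

Zane in UTC: 11:00-12:30, 14:00-17:00 (subtract 2h to convert from UTC+2).
Ines in UTC: 10:30-11:00, 11:30-13:00, 14:00-17:00 (subtract 2h to convert from UTC+2).
Yuki in UTC: 10:00-12:30, 13:30-15:30 (subtract 2h to convert from UTC+2).
Vanya in UTC: 09:00-16:00 (subtract 3h to convert from UTC+3).
Yuki and Vanya can make the full 10:30-12:00 slot — that's 2.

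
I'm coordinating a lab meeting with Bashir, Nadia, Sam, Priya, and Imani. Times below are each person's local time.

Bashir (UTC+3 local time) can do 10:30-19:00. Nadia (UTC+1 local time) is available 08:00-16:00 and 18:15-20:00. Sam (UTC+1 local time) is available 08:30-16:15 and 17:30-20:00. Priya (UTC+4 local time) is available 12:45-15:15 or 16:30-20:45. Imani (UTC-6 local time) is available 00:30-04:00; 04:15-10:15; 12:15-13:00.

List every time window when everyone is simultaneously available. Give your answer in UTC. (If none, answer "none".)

Bashir in UTC: 07:30-16:00 (subtract 3h to convert from UTC+3).
Nadia in UTC: 07:00-15:00, 17:15-19:00 (subtract 1h to convert from UTC+1).
Sam in UTC: 07:30-15:15, 16:30-19:00 (subtract 1h to convert from UTC+1).
Priya in UTC: 08:45-11:15, 12:30-16:45 (subtract 4h to convert from UTC+4).
Imani in UTC: 06:30-10:00, 10:15-16:15, 18:15-19:00 (add 6h to convert from UTC-6).
Bashir ∩ Nadia: 07:30-15:00.
Bashir ∩ Nadia ∩ Sam: 07:30-15:00.
Bashir ∩ Nadia ∩ Sam ∩ Priya: 08:45-11:15, 12:30-15:00.
Bashir ∩ Nadia ∩ Sam ∩ Priya ∩ Imani: 08:45-10:00, 10:15-11:15, 12:30-15:00.
So the common availability across everyone is 08:45-10:00, 10:15-11:15, 12:30-15:00.

08:45-10:00, 10:15-11:15, 12:30-15:00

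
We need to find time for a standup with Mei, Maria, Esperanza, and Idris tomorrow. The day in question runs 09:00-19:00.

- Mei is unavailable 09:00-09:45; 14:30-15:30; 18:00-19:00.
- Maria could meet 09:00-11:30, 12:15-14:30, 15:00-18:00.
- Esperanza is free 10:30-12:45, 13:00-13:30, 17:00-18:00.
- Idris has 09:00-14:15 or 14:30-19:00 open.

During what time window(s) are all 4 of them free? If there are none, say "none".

10:30-11:30, 12:15-12:45, 13:00-13:30, 17:00-18:00

Mei free: 09:45-14:30, 15:30-18:00 (invert busy blocks within the working day).
Maria free: 09:00-11:30, 12:15-14:30, 15:00-18:00.
Esperanza free: 10:30-12:45, 13:00-13:30, 17:00-18:00.
Idris free: 09:00-14:15, 14:30-19:00.
Mei ∩ Maria: 09:45-11:30, 12:15-14:30, 15:30-18:00.
Mei ∩ Maria ∩ Esperanza: 10:30-11:30, 12:15-12:45, 13:00-13:30, 17:00-18:00.
Mei ∩ Maria ∩ Esperanza ∩ Idris: 10:30-11:30, 12:15-12:45, 13:00-13:30, 17:00-18:00.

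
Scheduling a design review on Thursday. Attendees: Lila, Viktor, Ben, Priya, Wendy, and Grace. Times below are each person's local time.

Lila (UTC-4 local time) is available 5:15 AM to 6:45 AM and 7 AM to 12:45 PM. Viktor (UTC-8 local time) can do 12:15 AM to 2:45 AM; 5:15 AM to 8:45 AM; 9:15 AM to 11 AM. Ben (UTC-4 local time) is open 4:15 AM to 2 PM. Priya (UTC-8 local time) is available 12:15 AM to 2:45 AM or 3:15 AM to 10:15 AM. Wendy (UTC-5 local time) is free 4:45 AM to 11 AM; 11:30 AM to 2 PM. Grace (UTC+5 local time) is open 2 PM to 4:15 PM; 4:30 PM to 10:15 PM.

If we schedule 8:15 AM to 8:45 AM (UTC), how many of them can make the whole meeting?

Lila in UTC: 09:15-10:45, 11:00-16:45 (add 4h to convert from UTC-4).
Viktor in UTC: 08:15-10:45, 13:15-16:45, 17:15-19:00 (add 8h to convert from UTC-8).
Ben in UTC: 08:15-18:00 (add 4h to convert from UTC-4).
Priya in UTC: 08:15-10:45, 11:15-18:15 (add 8h to convert from UTC-8).
Wendy in UTC: 09:45-16:00, 16:30-19:00 (add 5h to convert from UTC-5).
Grace in UTC: 09:00-11:15, 11:30-17:15 (subtract 5h to convert from UTC+5).
Viktor, Ben, and Priya can make the full 08:15-08:45 slot — that's 3.

3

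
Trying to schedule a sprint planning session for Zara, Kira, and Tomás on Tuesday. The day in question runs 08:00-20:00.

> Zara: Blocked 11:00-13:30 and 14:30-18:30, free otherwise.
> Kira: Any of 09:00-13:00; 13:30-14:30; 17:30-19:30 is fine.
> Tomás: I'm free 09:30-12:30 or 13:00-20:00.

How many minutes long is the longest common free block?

90

Zara free: 08:00-11:00, 13:30-14:30, 18:30-20:00 (invert busy blocks within the working day).
Kira free: 09:00-13:00, 13:30-14:30, 17:30-19:30.
Tomás free: 09:30-12:30, 13:00-20:00.
Zara ∩ Kira: 09:00-11:00, 13:30-14:30, 18:30-19:30.
Zara ∩ Kira ∩ Tomás: 09:30-11:00, 13:30-14:30, 18:30-19:30.
The longest is 09:30-11:00 at 90 minutes.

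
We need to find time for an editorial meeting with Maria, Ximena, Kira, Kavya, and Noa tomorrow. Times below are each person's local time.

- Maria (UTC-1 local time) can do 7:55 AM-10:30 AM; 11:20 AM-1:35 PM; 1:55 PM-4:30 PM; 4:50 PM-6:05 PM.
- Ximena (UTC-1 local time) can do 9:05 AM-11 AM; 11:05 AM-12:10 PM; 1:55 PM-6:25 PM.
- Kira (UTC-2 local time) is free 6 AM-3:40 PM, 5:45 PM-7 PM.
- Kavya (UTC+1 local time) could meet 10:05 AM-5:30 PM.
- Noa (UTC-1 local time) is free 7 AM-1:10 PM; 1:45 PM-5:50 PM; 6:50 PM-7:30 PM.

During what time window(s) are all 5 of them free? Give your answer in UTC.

10:05-11:30, 12:20-13:10, 14:55-16:30

Maria in UTC: 08:55-11:30, 12:20-14:35, 14:55-17:30, 17:50-19:05 (add 1h to convert from UTC-1).
Ximena in UTC: 10:05-12:00, 12:05-13:10, 14:55-19:25 (add 1h to convert from UTC-1).
Kira in UTC: 08:00-17:40, 19:45-21:00 (add 2h to convert from UTC-2).
Kavya in UTC: 09:05-16:30 (subtract 1h to convert from UTC+1).
Noa in UTC: 08:00-14:10, 14:45-18:50, 19:50-20:30 (add 1h to convert from UTC-1).
Maria ∩ Ximena: 10:05-11:30, 12:20-13:10, 14:55-17:30, 17:50-19:05.
Maria ∩ Ximena ∩ Kira: 10:05-11:30, 12:20-13:10, 14:55-17:30.
Maria ∩ Ximena ∩ Kira ∩ Kavya: 10:05-11:30, 12:20-13:10, 14:55-16:30.
Maria ∩ Ximena ∩ Kira ∩ Kavya ∩ Noa: 10:05-11:30, 12:20-13:10, 14:55-16:30.
So the common availability across everyone is 10:05-11:30, 12:20-13:10, 14:55-16:30.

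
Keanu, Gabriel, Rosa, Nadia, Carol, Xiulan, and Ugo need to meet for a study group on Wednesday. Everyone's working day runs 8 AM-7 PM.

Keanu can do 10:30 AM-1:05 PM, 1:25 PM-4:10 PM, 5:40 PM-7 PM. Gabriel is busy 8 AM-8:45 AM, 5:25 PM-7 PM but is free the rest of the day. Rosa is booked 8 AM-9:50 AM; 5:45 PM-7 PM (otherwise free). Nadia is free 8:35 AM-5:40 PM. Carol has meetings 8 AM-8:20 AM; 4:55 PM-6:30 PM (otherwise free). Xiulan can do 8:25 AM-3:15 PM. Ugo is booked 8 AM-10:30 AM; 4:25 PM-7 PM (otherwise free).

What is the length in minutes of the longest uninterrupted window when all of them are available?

155

Keanu free: 10:30-13:05, 13:25-16:10, 17:40-19:00.
Gabriel free: 08:45-17:25 (invert busy blocks within the working day).
Rosa free: 09:50-17:45 (invert busy blocks within the working day).
Nadia free: 08:35-17:40.
Carol free: 08:20-16:55, 18:30-19:00 (invert busy blocks within the working day).
Xiulan free: 08:25-15:15.
Ugo free: 10:30-16:25 (invert busy blocks within the working day).
Keanu ∩ Gabriel: 10:30-13:05, 13:25-16:10.
Keanu ∩ Gabriel ∩ Rosa: 10:30-13:05, 13:25-16:10.
Keanu ∩ Gabriel ∩ Rosa ∩ Nadia: 10:30-13:05, 13:25-16:10.
Keanu ∩ Gabriel ∩ Rosa ∩ Nadia ∩ Carol: 10:30-13:05, 13:25-16:10.
Keanu ∩ Gabriel ∩ Rosa ∩ Nadia ∩ Carol ∩ Xiulan: 10:30-13:05, 13:25-15:15.
Keanu ∩ Gabriel ∩ Rosa ∩ Nadia ∩ Carol ∩ Xiulan ∩ Ugo: 10:30-13:05, 13:25-15:15.
The longest is 10:30-13:05 at 155 minutes.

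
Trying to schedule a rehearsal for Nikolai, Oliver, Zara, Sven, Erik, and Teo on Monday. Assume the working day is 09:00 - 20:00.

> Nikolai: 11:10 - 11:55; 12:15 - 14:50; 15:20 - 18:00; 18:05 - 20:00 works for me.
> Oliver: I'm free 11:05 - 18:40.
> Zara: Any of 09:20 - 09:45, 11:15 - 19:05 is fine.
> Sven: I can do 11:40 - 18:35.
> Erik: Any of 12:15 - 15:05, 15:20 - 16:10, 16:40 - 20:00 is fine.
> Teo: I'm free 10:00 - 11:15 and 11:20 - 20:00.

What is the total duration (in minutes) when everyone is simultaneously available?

Nikolai ∩ Oliver: 11:10-11:55, 12:15-14:50, 15:20-18:00, 18:05-18:40.
Nikolai ∩ Oliver ∩ Zara: 11:15-11:55, 12:15-14:50, 15:20-18:00, 18:05-18:40.
Nikolai ∩ Oliver ∩ Zara ∩ Sven: 11:40-11:55, 12:15-14:50, 15:20-18:00, 18:05-18:35.
Nikolai ∩ Oliver ∩ Zara ∩ Sven ∩ Erik: 12:15-14:50, 15:20-16:10, 16:40-18:00, 18:05-18:35.
Nikolai ∩ Oliver ∩ Zara ∩ Sven ∩ Erik ∩ Teo: 12:15-14:50, 15:20-16:10, 16:40-18:00, 18:05-18:35.
So the common availability across everyone is 12:15-14:50, 15:20-16:10, 16:40-18:00, 18:05-18:35.
Summing the common windows: 155 + 50 + 80 + 30 = 315 minutes.

315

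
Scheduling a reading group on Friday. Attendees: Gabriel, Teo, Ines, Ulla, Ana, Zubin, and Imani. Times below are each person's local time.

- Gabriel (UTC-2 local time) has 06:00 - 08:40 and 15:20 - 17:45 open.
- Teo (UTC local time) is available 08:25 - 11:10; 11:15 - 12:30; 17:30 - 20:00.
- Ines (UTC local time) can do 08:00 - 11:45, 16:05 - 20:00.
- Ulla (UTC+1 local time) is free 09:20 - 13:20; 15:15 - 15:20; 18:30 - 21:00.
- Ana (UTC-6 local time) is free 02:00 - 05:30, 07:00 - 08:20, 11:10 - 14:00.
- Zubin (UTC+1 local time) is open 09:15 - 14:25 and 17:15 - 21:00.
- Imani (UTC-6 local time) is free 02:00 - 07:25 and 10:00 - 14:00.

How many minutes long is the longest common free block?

135

Gabriel in UTC: 08:00-10:40, 17:20-19:45 (add 2h to convert from UTC-2).
Teo in UTC: 08:25-11:10, 11:15-12:30, 17:30-20:00.
Ines in UTC: 08:00-11:45, 16:05-20:00.
Ulla in UTC: 08:20-12:20, 14:15-14:20, 17:30-20:00 (subtract 1h to convert from UTC+1).
Ana in UTC: 08:00-11:30, 13:00-14:20, 17:10-20:00 (add 6h to convert from UTC-6).
Zubin in UTC: 08:15-13:25, 16:15-20:00 (subtract 1h to convert from UTC+1).
Imani in UTC: 08:00-13:25, 16:00-20:00 (add 6h to convert from UTC-6).
Gabriel ∩ Teo: 08:25-10:40, 17:30-19:45.
Gabriel ∩ Teo ∩ Ines: 08:25-10:40, 17:30-19:45.
Gabriel ∩ Teo ∩ Ines ∩ Ulla: 08:25-10:40, 17:30-19:45.
Gabriel ∩ Teo ∩ Ines ∩ Ulla ∩ Ana: 08:25-10:40, 17:30-19:45.
Gabriel ∩ Teo ∩ Ines ∩ Ulla ∩ Ana ∩ Zubin: 08:25-10:40, 17:30-19:45.
Gabriel ∩ Teo ∩ Ines ∩ Ulla ∩ Ana ∩ Zubin ∩ Imani: 08:25-10:40, 17:30-19:45.
Those are the intersection windows.
The longest is 08:25-10:40 at 135 minutes.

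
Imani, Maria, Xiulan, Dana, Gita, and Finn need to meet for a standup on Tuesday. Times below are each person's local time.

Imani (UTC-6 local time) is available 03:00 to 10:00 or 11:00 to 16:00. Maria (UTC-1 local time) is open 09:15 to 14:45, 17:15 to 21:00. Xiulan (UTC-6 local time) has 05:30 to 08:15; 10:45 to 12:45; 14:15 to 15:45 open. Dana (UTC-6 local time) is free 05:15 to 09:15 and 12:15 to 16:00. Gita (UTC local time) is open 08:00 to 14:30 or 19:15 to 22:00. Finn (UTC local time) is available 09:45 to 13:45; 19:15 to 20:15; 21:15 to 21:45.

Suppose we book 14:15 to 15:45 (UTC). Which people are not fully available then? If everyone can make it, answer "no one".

Imani in UTC: 09:00-16:00, 17:00-22:00 (add 6h to convert from UTC-6).
Maria in UTC: 10:15-15:45, 18:15-22:00 (add 1h to convert from UTC-1).
Xiulan in UTC: 11:30-14:15, 16:45-18:45, 20:15-21:45 (add 6h to convert from UTC-6).
Dana in UTC: 11:15-15:15, 18:15-22:00 (add 6h to convert from UTC-6).
Gita in UTC: 08:00-14:30, 19:15-22:00.
Finn in UTC: 09:45-13:45, 19:15-20:15, 21:15-21:45.
Imani: free for 14:15-15:45. Maria: free for 14:15-15:45. Xiulan: not fully free for 14:15-15:45. Dana: not fully free for 14:15-15:45. Gita: not fully free for 14:15-15:45. Finn: not fully free for 14:15-15:45.

Dana, Finn, Gita, Xiulan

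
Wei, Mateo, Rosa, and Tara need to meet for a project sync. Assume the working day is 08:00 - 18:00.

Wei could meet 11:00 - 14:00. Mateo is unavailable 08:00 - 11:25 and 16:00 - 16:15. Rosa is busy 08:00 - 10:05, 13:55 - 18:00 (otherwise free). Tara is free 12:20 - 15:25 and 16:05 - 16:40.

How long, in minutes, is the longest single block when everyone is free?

Wei free: 11:00-14:00.
Mateo free: 11:25-16:00, 16:15-18:00 (invert busy blocks within the working day).
Rosa free: 10:05-13:55 (invert busy blocks within the working day).
Tara free: 12:20-15:25, 16:05-16:40.
Wei ∩ Mateo: 11:25-14:00.
Wei ∩ Mateo ∩ Rosa: 11:25-13:55.
Wei ∩ Mateo ∩ Rosa ∩ Tara: 12:20-13:55.
So the common availability across everyone is 12:20-13:55.
The longest is 12:20-13:55 at 95 minutes.

95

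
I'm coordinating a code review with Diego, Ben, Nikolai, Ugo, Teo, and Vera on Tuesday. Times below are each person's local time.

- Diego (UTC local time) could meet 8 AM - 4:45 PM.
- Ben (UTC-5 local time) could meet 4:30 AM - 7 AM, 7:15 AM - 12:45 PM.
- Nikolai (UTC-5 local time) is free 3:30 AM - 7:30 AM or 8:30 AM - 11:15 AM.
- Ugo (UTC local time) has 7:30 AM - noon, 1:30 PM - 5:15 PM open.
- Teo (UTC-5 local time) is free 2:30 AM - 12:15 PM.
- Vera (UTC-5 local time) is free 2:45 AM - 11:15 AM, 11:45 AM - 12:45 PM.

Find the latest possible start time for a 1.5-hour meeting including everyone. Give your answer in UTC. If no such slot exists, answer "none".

Diego in UTC: 08:00-16:45.
Ben in UTC: 09:30-12:00, 12:15-17:45 (add 5h to convert from UTC-5).
Nikolai in UTC: 08:30-12:30, 13:30-16:15 (add 5h to convert from UTC-5).
Ugo in UTC: 07:30-12:00, 13:30-17:15.
Teo in UTC: 07:30-17:15 (add 5h to convert from UTC-5).
Vera in UTC: 07:45-16:15, 16:45-17:45 (add 5h to convert from UTC-5).
Diego ∩ Ben: 09:30-12:00, 12:15-16:45.
Diego ∩ Ben ∩ Nikolai: 09:30-12:00, 12:15-12:30, 13:30-16:15.
Diego ∩ Ben ∩ Nikolai ∩ Ugo: 09:30-12:00, 13:30-16:15.
Diego ∩ Ben ∩ Nikolai ∩ Ugo ∩ Teo: 09:30-12:00, 13:30-16:15.
Diego ∩ Ben ∩ Nikolai ∩ Ugo ∩ Teo ∩ Vera: 09:30-12:00, 13:30-16:15.
Those are the intersection windows.
The last common window of at least 90 minutes is 13:30-16:15; a 90-minute meeting can start as late as 14:45 and still end by 16:15.

14:45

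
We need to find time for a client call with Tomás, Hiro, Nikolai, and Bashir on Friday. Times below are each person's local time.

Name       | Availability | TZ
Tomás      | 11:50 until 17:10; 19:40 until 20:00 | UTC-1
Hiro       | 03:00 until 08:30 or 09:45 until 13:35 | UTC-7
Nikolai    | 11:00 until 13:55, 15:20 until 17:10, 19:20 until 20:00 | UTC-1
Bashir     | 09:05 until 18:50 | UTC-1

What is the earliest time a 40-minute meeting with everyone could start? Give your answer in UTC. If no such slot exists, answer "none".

12:50

Tomás in UTC: 12:50-18:10, 20:40-21:00 (add 1h to convert from UTC-1).
Hiro in UTC: 10:00-15:30, 16:45-20:35 (add 7h to convert from UTC-7).
Nikolai in UTC: 12:00-14:55, 16:20-18:10, 20:20-21:00 (add 1h to convert from UTC-1).
Bashir in UTC: 10:05-19:50 (add 1h to convert from UTC-1).
Tomás ∩ Hiro: 12:50-15:30, 16:45-18:10.
Tomás ∩ Hiro ∩ Nikolai: 12:50-14:55, 16:45-18:10.
Tomás ∩ Hiro ∩ Nikolai ∩ Bashir: 12:50-14:55, 16:45-18:10.
The first common window of at least 40 minutes is 12:50-14:55, so the earliest start is 12:50.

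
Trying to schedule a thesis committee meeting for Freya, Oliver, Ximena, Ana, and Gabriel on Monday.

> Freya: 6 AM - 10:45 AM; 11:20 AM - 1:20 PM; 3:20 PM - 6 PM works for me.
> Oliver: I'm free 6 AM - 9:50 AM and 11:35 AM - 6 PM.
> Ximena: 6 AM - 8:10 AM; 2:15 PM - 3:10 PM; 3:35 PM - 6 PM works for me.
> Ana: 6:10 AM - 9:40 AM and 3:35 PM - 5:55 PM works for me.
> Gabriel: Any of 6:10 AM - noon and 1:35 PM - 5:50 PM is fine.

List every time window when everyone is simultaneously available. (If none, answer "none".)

Freya ∩ Oliver: 06:00-09:50, 11:35-13:20, 15:20-18:00.
Freya ∩ Oliver ∩ Ximena: 06:00-08:10, 15:35-18:00.
Freya ∩ Oliver ∩ Ximena ∩ Ana: 06:10-08:10, 15:35-17:55.
Freya ∩ Oliver ∩ Ximena ∩ Ana ∩ Gabriel: 06:10-08:10, 15:35-17:50.

06:10-08:10, 15:35-17:50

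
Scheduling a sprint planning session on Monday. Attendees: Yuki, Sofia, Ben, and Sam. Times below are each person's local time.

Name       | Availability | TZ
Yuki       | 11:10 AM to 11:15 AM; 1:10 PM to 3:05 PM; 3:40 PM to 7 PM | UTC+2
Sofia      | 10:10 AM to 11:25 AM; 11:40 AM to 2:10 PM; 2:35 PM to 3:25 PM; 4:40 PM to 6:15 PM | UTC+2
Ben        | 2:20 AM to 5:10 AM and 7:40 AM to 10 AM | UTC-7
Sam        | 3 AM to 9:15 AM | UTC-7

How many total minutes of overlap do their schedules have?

Yuki in UTC: 09:10-09:15, 11:10-13:05, 13:40-17:00 (subtract 2h to convert from UTC+2).
Sofia in UTC: 08:10-09:25, 09:40-12:10, 12:35-13:25, 14:40-16:15 (subtract 2h to convert from UTC+2).
Ben in UTC: 09:20-12:10, 14:40-17:00 (add 7h to convert from UTC-7).
Sam in UTC: 10:00-16:15 (add 7h to convert from UTC-7).
Yuki ∩ Sofia: 09:10-09:15, 11:10-12:10, 12:35-13:05, 14:40-16:15.
Yuki ∩ Sofia ∩ Ben: 11:10-12:10, 14:40-16:15.
Yuki ∩ Sofia ∩ Ben ∩ Sam: 11:10-12:10, 14:40-16:15.
Summing the common windows: 60 + 95 = 155 minutes.

155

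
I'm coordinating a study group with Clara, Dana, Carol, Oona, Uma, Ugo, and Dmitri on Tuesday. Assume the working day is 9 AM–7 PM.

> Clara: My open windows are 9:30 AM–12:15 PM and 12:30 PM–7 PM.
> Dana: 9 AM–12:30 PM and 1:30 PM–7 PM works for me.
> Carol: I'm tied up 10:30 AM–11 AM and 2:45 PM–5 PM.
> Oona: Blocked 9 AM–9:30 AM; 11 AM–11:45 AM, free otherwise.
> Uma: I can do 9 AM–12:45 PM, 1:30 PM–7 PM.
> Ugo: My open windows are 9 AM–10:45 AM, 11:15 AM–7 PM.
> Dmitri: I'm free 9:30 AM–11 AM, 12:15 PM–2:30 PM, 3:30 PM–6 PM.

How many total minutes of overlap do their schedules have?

Clara free: 09:30-12:15, 12:30-19:00.
Dana free: 09:00-12:30, 13:30-19:00.
Carol free: 09:00-10:30, 11:00-14:45, 17:00-19:00 (invert busy blocks within the working day).
Oona free: 09:30-11:00, 11:45-19:00 (invert busy blocks within the working day).
Uma free: 09:00-12:45, 13:30-19:00.
Ugo free: 09:00-10:45, 11:15-19:00.
Dmitri free: 09:30-11:00, 12:15-14:30, 15:30-18:00.
Clara ∩ Dana: 09:30-12:15, 13:30-19:00.
Clara ∩ Dana ∩ Carol: 09:30-10:30, 11:00-12:15, 13:30-14:45, 17:00-19:00.
Clara ∩ Dana ∩ Carol ∩ Oona: 09:30-10:30, 11:45-12:15, 13:30-14:45, 17:00-19:00.
Clara ∩ Dana ∩ Carol ∩ Oona ∩ Uma: 09:30-10:30, 11:45-12:15, 13:30-14:45, 17:00-19:00.
Clara ∩ Dana ∩ Carol ∩ Oona ∩ Uma ∩ Ugo: 09:30-10:30, 11:45-12:15, 13:30-14:45, 17:00-19:00.
Clara ∩ Dana ∩ Carol ∩ Oona ∩ Uma ∩ Ugo ∩ Dmitri: 09:30-10:30, 13:30-14:30, 17:00-18:00.
Those are the intersection windows.
Summing the common windows: 60 + 60 + 60 = 180 minutes.

180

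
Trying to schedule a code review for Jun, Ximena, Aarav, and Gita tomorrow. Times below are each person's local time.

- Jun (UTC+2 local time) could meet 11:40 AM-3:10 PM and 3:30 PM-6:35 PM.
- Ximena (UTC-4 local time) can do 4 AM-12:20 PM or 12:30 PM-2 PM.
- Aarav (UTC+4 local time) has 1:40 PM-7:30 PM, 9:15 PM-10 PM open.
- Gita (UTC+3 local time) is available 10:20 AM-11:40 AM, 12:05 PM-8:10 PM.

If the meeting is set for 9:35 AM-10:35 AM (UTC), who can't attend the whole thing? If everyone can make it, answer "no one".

Jun in UTC: 09:40-13:10, 13:30-16:35 (subtract 2h to convert from UTC+2).
Ximena in UTC: 08:00-16:20, 16:30-18:00 (add 4h to convert from UTC-4).
Aarav in UTC: 09:40-15:30, 17:15-18:00 (subtract 4h to convert from UTC+4).
Gita in UTC: 07:20-08:40, 09:05-17:10 (subtract 3h to convert from UTC+3).
Jun: not fully free for 09:35-10:35. Ximena: free for 09:35-10:35. Aarav: not fully free for 09:35-10:35. Gita: free for 09:35-10:35.

Aarav, Jun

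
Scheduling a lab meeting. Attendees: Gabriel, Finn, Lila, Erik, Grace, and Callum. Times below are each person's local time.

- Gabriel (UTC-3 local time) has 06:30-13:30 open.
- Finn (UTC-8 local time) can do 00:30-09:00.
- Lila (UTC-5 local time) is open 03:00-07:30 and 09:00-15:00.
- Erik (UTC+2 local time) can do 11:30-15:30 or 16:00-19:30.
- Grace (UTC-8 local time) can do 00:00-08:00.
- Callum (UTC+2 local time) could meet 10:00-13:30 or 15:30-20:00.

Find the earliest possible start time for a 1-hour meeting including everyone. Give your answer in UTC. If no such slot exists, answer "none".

Gabriel in UTC: 09:30-16:30 (add 3h to convert from UTC-3).
Finn in UTC: 08:30-17:00 (add 8h to convert from UTC-8).
Lila in UTC: 08:00-12:30, 14:00-20:00 (add 5h to convert from UTC-5).
Erik in UTC: 09:30-13:30, 14:00-17:30 (subtract 2h to convert from UTC+2).
Grace in UTC: 08:00-16:00 (add 8h to convert from UTC-8).
Callum in UTC: 08:00-11:30, 13:30-18:00 (subtract 2h to convert from UTC+2).
Gabriel ∩ Finn: 09:30-16:30.
Gabriel ∩ Finn ∩ Lila: 09:30-12:30, 14:00-16:30.
Gabriel ∩ Finn ∩ Lila ∩ Erik: 09:30-12:30, 14:00-16:30.
Gabriel ∩ Finn ∩ Lila ∩ Erik ∩ Grace: 09:30-12:30, 14:00-16:00.
Gabriel ∩ Finn ∩ Lila ∩ Erik ∩ Grace ∩ Callum: 09:30-11:30, 14:00-16:00.
So the common availability across everyone is 09:30-11:30, 14:00-16:00.
The first common window of at least 60 minutes is 09:30-11:30, so the earliest start is 09:30.

09:30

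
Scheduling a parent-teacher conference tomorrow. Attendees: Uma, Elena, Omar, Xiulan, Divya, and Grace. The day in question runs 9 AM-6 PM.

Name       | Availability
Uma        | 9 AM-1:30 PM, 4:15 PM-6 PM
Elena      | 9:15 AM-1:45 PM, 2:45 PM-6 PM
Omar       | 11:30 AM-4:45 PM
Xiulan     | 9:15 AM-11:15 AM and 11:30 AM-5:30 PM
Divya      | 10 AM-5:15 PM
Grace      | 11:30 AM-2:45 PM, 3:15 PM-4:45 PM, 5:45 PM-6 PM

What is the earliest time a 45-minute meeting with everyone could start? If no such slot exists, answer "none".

11:30

Uma ∩ Elena: 09:15-13:30, 16:15-18:00.
Uma ∩ Elena ∩ Omar: 11:30-13:30, 16:15-16:45.
Uma ∩ Elena ∩ Omar ∩ Xiulan: 11:30-13:30, 16:15-16:45.
Uma ∩ Elena ∩ Omar ∩ Xiulan ∩ Divya: 11:30-13:30, 16:15-16:45.
Uma ∩ Elena ∩ Omar ∩ Xiulan ∩ Divya ∩ Grace: 11:30-13:30, 16:15-16:45.
Those are the intersection windows.
The first common window of at least 45 minutes is 11:30-13:30, so the earliest start is 11:30.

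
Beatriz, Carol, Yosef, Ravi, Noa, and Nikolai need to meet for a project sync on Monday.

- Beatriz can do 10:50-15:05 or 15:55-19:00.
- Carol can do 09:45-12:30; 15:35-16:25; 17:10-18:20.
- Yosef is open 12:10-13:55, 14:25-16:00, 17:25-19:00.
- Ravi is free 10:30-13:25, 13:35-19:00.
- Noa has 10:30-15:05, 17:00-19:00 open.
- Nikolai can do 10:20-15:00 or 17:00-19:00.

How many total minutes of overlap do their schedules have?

Beatriz ∩ Carol: 10:50-12:30, 15:55-16:25, 17:10-18:20.
Beatriz ∩ Carol ∩ Yosef: 12:10-12:30, 15:55-16:00, 17:25-18:20.
Beatriz ∩ Carol ∩ Yosef ∩ Ravi: 12:10-12:30, 15:55-16:00, 17:25-18:20.
Beatriz ∩ Carol ∩ Yosef ∩ Ravi ∩ Noa: 12:10-12:30, 17:25-18:20.
Beatriz ∩ Carol ∩ Yosef ∩ Ravi ∩ Noa ∩ Nikolai: 12:10-12:30, 17:25-18:20.
Summing the common windows: 20 + 55 = 75 minutes.

75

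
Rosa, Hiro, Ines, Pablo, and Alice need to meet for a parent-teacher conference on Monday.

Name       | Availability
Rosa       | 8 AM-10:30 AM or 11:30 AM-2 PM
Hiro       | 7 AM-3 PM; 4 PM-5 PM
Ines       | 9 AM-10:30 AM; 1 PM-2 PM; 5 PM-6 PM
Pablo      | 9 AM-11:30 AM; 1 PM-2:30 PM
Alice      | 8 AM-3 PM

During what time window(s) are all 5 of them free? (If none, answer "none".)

09:00-10:30, 13:00-14:00

Rosa ∩ Hiro: 08:00-10:30, 11:30-14:00.
Rosa ∩ Hiro ∩ Ines: 09:00-10:30, 13:00-14:00.
Rosa ∩ Hiro ∩ Ines ∩ Pablo: 09:00-10:30, 13:00-14:00.
Rosa ∩ Hiro ∩ Ines ∩ Pablo ∩ Alice: 09:00-10:30, 13:00-14:00.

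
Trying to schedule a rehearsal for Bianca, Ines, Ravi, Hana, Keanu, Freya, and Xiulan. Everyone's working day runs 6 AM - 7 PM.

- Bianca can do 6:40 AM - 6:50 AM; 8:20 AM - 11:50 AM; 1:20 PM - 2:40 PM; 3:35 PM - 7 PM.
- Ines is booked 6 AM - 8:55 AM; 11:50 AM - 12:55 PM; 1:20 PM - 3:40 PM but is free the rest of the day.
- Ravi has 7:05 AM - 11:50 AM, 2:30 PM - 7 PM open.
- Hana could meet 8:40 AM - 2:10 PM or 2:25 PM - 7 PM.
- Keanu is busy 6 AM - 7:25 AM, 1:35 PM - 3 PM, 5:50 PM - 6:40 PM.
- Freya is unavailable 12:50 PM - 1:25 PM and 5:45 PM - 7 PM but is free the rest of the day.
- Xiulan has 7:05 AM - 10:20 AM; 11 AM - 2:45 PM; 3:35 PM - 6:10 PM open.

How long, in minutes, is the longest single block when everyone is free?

125

Bianca free: 06:40-06:50, 08:20-11:50, 13:20-14:40, 15:35-19:00.
Ines free: 08:55-11:50, 12:55-13:20, 15:40-19:00 (invert busy blocks within the working day).
Ravi free: 07:05-11:50, 14:30-19:00.
Hana free: 08:40-14:10, 14:25-19:00.
Keanu free: 07:25-13:35, 15:00-17:50, 18:40-19:00 (invert busy blocks within the working day).
Freya free: 06:00-12:50, 13:25-17:45 (invert busy blocks within the working day).
Xiulan free: 07:05-10:20, 11:00-14:45, 15:35-18:10.
Bianca ∩ Ines: 08:55-11:50, 15:40-19:00.
Bianca ∩ Ines ∩ Ravi: 08:55-11:50, 15:40-19:00.
Bianca ∩ Ines ∩ Ravi ∩ Hana: 08:55-11:50, 15:40-19:00.
Bianca ∩ Ines ∩ Ravi ∩ Hana ∩ Keanu: 08:55-11:50, 15:40-17:50, 18:40-19:00.
Bianca ∩ Ines ∩ Ravi ∩ Hana ∩ Keanu ∩ Freya: 08:55-11:50, 15:40-17:45.
Bianca ∩ Ines ∩ Ravi ∩ Hana ∩ Keanu ∩ Freya ∩ Xiulan: 08:55-10:20, 11:00-11:50, 15:40-17:45.
The longest is 15:40-17:45 at 125 minutes.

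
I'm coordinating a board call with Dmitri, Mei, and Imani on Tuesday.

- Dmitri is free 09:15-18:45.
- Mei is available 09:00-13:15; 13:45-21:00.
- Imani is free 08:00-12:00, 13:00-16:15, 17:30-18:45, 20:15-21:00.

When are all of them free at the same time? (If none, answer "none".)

Dmitri ∩ Mei: 09:15-13:15, 13:45-18:45.
Dmitri ∩ Mei ∩ Imani: 09:15-12:00, 13:00-13:15, 13:45-16:15, 17:30-18:45.

09:15-12:00, 13:00-13:15, 13:45-16:15, 17:30-18:45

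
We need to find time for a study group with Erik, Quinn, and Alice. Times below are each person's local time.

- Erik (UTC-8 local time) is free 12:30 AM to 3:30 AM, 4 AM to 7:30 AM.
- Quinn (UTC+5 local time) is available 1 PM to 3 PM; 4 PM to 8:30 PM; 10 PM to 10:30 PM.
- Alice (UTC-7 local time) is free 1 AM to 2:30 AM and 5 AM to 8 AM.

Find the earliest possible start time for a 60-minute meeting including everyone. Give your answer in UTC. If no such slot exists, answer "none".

08:30

Erik in UTC: 08:30-11:30, 12:00-15:30 (add 8h to convert from UTC-8).
Quinn in UTC: 08:00-10:00, 11:00-15:30, 17:00-17:30 (subtract 5h to convert from UTC+5).
Alice in UTC: 08:00-09:30, 12:00-15:00 (add 7h to convert from UTC-7).
Erik ∩ Quinn: 08:30-10:00, 11:00-11:30, 12:00-15:30.
Erik ∩ Quinn ∩ Alice: 08:30-09:30, 12:00-15:00.
The first common window of at least 60 minutes is 08:30-09:30, so the earliest start is 08:30.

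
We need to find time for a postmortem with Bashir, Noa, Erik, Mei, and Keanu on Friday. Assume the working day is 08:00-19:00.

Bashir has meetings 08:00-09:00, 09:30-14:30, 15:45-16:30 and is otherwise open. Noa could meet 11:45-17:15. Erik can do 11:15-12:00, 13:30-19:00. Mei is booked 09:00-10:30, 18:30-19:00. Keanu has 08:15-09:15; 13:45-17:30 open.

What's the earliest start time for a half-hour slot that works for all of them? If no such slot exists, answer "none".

Bashir free: 09:00-09:30, 14:30-15:45, 16:30-19:00 (invert busy blocks within the working day).
Noa free: 11:45-17:15.
Erik free: 11:15-12:00, 13:30-19:00.
Mei free: 08:00-09:00, 10:30-18:30 (invert busy blocks within the working day).
Keanu free: 08:15-09:15, 13:45-17:30.
Bashir ∩ Noa: 14:30-15:45, 16:30-17:15.
Bashir ∩ Noa ∩ Erik: 14:30-15:45, 16:30-17:15.
Bashir ∩ Noa ∩ Erik ∩ Mei: 14:30-15:45, 16:30-17:15.
Bashir ∩ Noa ∩ Erik ∩ Mei ∩ Keanu: 14:30-15:45, 16:30-17:15.
Those are the intersection windows.
The first common window of at least 30 minutes is 14:30-15:45, so the earliest start is 14:30.

14:30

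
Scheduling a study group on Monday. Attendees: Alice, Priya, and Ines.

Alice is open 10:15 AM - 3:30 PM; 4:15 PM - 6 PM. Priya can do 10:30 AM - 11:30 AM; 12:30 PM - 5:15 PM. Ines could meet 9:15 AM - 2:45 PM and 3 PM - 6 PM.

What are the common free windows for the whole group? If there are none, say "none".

Alice ∩ Priya: 10:30-11:30, 12:30-15:30, 16:15-17:15.
Alice ∩ Priya ∩ Ines: 10:30-11:30, 12:30-14:45, 15:00-15:30, 16:15-17:15.

10:30-11:30, 12:30-14:45, 15:00-15:30, 16:15-17:15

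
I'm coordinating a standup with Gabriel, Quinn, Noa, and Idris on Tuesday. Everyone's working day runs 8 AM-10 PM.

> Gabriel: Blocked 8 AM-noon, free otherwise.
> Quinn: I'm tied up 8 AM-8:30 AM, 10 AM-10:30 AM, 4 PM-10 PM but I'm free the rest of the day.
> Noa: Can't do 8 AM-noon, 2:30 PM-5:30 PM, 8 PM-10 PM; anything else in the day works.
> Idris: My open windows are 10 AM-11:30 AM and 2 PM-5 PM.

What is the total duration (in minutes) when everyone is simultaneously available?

Gabriel free: 12:00-22:00 (invert busy blocks within the working day).
Quinn free: 08:30-10:00, 10:30-16:00 (invert busy blocks within the working day).
Noa free: 12:00-14:30, 17:30-20:00 (invert busy blocks within the working day).
Idris free: 10:00-11:30, 14:00-17:00.
Gabriel ∩ Quinn: 12:00-16:00.
Gabriel ∩ Quinn ∩ Noa: 12:00-14:30.
Gabriel ∩ Quinn ∩ Noa ∩ Idris: 14:00-14:30.
That's a single block of 30 minutes.

30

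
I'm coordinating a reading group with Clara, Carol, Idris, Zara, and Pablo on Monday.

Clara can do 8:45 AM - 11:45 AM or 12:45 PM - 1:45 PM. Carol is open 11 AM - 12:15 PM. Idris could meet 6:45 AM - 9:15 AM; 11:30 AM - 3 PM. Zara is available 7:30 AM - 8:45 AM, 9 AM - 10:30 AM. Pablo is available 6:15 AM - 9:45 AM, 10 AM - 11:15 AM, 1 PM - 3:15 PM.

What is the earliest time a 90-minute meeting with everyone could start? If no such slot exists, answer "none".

none

Clara ∩ Carol: 11:00-11:45.
Clara ∩ Carol ∩ Idris: 11:30-11:45.
Clara ∩ Carol ∩ Idris ∩ Zara: ∅.
Clara ∩ Carol ∩ Idris ∩ Zara ∩ Pablo: ∅.
There is no time when everyone is free.
No common window is at least 90 minutes long.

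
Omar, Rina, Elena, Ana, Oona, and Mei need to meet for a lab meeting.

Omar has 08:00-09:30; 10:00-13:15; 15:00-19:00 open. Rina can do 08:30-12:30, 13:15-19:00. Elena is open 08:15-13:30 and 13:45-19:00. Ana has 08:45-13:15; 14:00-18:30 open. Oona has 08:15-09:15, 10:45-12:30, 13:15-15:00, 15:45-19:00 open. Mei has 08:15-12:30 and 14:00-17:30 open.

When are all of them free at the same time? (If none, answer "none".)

08:45-09:15, 10:45-12:30, 15:45-17:30

Omar ∩ Rina: 08:30-09:30, 10:00-12:30, 15:00-19:00.
Omar ∩ Rina ∩ Elena: 08:30-09:30, 10:00-12:30, 15:00-19:00.
Omar ∩ Rina ∩ Elena ∩ Ana: 08:45-09:30, 10:00-12:30, 15:00-18:30.
Omar ∩ Rina ∩ Elena ∩ Ana ∩ Oona: 08:45-09:15, 10:45-12:30, 15:45-18:30.
Omar ∩ Rina ∩ Elena ∩ Ana ∩ Oona ∩ Mei: 08:45-09:15, 10:45-12:30, 15:45-17:30.
So the common availability across everyone is 08:45-09:15, 10:45-12:30, 15:45-17:30.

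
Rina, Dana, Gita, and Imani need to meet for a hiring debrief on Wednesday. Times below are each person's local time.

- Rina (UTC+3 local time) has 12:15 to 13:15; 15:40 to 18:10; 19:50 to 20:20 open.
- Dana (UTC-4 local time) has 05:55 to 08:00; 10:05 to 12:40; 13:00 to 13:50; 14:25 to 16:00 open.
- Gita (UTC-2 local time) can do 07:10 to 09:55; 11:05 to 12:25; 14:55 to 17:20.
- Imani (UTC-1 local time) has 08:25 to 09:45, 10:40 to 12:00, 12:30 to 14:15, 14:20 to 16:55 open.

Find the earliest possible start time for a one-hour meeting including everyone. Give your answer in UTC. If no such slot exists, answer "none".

none

Rina in UTC: 09:15-10:15, 12:40-15:10, 16:50-17:20 (subtract 3h to convert from UTC+3).
Dana in UTC: 09:55-12:00, 14:05-16:40, 17:00-17:50, 18:25-20:00 (add 4h to convert from UTC-4).
Gita in UTC: 09:10-11:55, 13:05-14:25, 16:55-19:20 (add 2h to convert from UTC-2).
Imani in UTC: 09:25-10:45, 11:40-13:00, 13:30-15:15, 15:20-17:55 (add 1h to convert from UTC-1).
Rina ∩ Dana: 09:55-10:15, 14:05-15:10, 17:00-17:20.
Rina ∩ Dana ∩ Gita: 09:55-10:15, 14:05-14:25, 17:00-17:20.
Rina ∩ Dana ∩ Gita ∩ Imani: 09:55-10:15, 14:05-14:25, 17:00-17:20.
So the common availability across everyone is 09:55-10:15, 14:05-14:25, 17:00-17:20.
No common window is at least 60 minutes long.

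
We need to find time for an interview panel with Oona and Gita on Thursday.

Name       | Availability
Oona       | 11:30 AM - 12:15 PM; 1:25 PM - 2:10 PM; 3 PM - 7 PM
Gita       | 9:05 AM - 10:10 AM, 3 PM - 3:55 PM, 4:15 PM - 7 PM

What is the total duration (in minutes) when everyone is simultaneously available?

220

Oona ∩ Gita: 15:00-15:55, 16:15-19:00.
So the common availability across everyone is 15:00-15:55, 16:15-19:00.
Summing the common windows: 55 + 165 = 220 minutes.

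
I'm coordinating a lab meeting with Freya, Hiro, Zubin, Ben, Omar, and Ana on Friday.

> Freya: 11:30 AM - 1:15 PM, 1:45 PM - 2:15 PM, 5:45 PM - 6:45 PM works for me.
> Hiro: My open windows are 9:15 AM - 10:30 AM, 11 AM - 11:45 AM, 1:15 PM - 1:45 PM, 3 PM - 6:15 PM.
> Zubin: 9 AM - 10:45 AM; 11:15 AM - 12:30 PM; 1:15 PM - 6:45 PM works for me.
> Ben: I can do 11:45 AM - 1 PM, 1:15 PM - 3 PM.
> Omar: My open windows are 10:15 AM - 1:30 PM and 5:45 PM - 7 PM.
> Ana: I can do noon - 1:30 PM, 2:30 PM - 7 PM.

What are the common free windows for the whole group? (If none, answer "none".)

none

Freya ∩ Hiro: 11:30-11:45, 17:45-18:15.
Freya ∩ Hiro ∩ Zubin: 11:30-11:45, 17:45-18:15.
Freya ∩ Hiro ∩ Zubin ∩ Ben: ∅.
Freya ∩ Hiro ∩ Zubin ∩ Ben ∩ Omar: ∅.
Freya ∩ Hiro ∩ Zubin ∩ Ben ∩ Omar ∩ Ana: ∅.
There is no time when everyone is free.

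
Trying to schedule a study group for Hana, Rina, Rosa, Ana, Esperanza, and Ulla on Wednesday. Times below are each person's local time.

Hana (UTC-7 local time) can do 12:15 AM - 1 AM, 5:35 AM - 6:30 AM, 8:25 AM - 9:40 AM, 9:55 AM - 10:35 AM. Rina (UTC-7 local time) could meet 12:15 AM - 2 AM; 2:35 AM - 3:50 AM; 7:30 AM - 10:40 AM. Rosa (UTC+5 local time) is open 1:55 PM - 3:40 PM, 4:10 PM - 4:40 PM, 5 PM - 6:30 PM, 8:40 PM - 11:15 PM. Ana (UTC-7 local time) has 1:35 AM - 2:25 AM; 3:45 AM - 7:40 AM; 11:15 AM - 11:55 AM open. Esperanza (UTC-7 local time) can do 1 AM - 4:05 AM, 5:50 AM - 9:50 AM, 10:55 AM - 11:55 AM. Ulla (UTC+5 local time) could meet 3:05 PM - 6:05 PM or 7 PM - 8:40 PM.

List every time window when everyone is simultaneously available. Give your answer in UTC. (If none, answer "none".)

Hana in UTC: 07:15-08:00, 12:35-13:30, 15:25-16:40, 16:55-17:35 (add 7h to convert from UTC-7).
Rina in UTC: 07:15-09:00, 09:35-10:50, 14:30-17:40 (add 7h to convert from UTC-7).
Rosa in UTC: 08:55-10:40, 11:10-11:40, 12:00-13:30, 15:40-18:15 (subtract 5h to convert from UTC+5).
Ana in UTC: 08:35-09:25, 10:45-14:40, 18:15-18:55 (add 7h to convert from UTC-7).
Esperanza in UTC: 08:00-11:05, 12:50-16:50, 17:55-18:55 (add 7h to convert from UTC-7).
Ulla in UTC: 10:05-13:05, 14:00-15:40 (subtract 5h to convert from UTC+5).
Hana ∩ Rina: 07:15-08:00, 15:25-16:40, 16:55-17:35.
Hana ∩ Rina ∩ Rosa: 15:40-16:40, 16:55-17:35.
Hana ∩ Rina ∩ Rosa ∩ Ana: ∅.
Hana ∩ Rina ∩ Rosa ∩ Ana ∩ Esperanza: ∅.
Hana ∩ Rina ∩ Rosa ∩ Ana ∩ Esperanza ∩ Ulla: ∅.
There is no time when everyone is free.

none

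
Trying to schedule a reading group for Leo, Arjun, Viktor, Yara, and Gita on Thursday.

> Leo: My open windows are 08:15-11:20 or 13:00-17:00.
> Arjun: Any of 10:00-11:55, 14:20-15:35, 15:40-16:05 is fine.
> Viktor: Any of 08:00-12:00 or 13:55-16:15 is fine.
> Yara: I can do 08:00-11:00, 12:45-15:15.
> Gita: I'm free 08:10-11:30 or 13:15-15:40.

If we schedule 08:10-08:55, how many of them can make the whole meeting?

Viktor, Yara, and Gita can make the full 08:10-08:55 slot — that's 3.

3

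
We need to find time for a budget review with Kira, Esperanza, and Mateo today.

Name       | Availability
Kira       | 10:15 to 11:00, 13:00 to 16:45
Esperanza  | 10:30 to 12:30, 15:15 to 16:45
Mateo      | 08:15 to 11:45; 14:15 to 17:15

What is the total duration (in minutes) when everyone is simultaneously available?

Kira ∩ Esperanza: 10:30-11:00, 15:15-16:45.
Kira ∩ Esperanza ∩ Mateo: 10:30-11:00, 15:15-16:45.
Those are the intersection windows.
Summing the common windows: 30 + 90 = 120 minutes.

120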